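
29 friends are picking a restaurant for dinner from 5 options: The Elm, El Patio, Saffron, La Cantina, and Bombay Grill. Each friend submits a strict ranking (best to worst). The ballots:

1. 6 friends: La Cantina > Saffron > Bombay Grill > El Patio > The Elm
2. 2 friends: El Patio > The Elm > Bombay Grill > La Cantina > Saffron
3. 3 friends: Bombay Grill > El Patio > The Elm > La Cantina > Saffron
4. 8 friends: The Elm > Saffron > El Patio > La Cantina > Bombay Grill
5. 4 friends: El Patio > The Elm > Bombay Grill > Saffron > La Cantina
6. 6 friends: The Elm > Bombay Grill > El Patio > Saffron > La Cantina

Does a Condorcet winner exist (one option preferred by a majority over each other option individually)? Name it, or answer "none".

none

Checking pairwise contests:
El Patio beats The Elm 15–14.
Bombay Grill beats El Patio 15–14.
The Elm beats Saffron 23–6.
The Elm beats La Cantina 23–6.
The Elm beats Bombay Grill 20–9.
Every option loses at least one head-to-head, so there is no Condorcet winner.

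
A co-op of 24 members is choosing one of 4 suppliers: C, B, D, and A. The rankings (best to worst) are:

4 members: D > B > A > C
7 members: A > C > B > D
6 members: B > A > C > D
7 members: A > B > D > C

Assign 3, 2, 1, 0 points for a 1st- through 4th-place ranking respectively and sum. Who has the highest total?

A

C: 4·0 + 7·2 + 6·1 + 7·0 = 20
B: 4·2 + 7·1 + 6·3 + 7·2 = 47
D: 4·3 + 7·0 + 6·0 + 7·1 = 19
A: 4·1 + 7·3 + 6·2 + 7·3 = 58
A has the highest Borda score (58).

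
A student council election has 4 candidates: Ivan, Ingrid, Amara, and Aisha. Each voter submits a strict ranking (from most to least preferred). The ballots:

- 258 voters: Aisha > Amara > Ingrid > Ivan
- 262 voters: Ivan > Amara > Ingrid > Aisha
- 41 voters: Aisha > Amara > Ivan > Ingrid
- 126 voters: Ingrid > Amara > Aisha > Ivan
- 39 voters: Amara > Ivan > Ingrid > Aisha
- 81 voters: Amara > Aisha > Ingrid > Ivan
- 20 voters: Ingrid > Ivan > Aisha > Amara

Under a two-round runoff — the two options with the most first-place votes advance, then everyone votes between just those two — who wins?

Round 1 first-place votes: Ivan 262, Ingrid 146, Amara 120, Aisha 299.
Aisha and Ivan advance.
Runoff: Aisha is preferred to Ivan by 506 voters; Ivan by 321.
Aisha wins the runoff.

Aisha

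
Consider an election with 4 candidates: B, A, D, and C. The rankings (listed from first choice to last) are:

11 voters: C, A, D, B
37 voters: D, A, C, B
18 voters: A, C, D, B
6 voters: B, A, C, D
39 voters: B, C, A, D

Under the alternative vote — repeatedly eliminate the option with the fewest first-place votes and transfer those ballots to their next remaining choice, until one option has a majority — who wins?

Round 1: B 45, A 18, D 37, C 11. Eliminate C.
Round 2: B 45, A 29, D 37. Eliminate A.
Round 3: B 45, D 66. D has a majority.

D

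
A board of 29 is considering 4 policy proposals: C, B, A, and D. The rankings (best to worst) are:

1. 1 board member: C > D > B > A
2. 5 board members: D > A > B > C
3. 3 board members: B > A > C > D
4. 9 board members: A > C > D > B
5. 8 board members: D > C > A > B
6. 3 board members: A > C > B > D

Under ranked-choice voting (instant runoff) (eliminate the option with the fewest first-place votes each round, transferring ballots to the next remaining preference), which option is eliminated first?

C

Round 1: C 1, B 3, A 12, D 13. Eliminate C.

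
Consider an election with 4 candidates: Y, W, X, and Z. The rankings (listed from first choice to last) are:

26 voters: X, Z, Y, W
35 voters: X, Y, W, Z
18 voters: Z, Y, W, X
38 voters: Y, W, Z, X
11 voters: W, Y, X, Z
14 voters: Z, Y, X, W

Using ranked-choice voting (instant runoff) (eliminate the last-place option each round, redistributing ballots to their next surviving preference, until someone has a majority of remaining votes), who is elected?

Y

Round 1: Y 38, W 11, X 61, Z 32. Eliminate W.
Round 2: Y 49, X 61, Z 32. Eliminate Z.
Round 3: Y 81, X 61. Y has a majority.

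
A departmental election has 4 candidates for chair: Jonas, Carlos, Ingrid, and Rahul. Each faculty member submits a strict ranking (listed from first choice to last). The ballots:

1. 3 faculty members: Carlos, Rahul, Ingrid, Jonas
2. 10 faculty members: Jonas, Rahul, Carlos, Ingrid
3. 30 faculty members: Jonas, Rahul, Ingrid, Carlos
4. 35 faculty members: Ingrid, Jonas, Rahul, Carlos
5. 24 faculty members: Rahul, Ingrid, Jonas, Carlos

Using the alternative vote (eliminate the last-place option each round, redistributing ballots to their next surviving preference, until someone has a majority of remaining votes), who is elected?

Ingrid

Round 1: Jonas 40, Carlos 3, Ingrid 35, Rahul 24. Eliminate Carlos.
Round 2: Jonas 40, Ingrid 35, Rahul 27. Eliminate Rahul.
Round 3: Jonas 40, Ingrid 62. Ingrid has a majority.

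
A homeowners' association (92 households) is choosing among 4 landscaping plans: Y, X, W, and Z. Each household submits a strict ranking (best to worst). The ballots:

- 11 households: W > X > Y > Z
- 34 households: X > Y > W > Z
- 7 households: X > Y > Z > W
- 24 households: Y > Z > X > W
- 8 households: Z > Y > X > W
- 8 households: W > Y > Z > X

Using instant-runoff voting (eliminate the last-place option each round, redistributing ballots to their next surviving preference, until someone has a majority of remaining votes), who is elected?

Round 1: Y 24, X 41, W 19, Z 8. Eliminate Z.
Round 2: Y 32, X 41, W 19. Eliminate W.
Round 3: Y 40, X 52. X has a majority.

X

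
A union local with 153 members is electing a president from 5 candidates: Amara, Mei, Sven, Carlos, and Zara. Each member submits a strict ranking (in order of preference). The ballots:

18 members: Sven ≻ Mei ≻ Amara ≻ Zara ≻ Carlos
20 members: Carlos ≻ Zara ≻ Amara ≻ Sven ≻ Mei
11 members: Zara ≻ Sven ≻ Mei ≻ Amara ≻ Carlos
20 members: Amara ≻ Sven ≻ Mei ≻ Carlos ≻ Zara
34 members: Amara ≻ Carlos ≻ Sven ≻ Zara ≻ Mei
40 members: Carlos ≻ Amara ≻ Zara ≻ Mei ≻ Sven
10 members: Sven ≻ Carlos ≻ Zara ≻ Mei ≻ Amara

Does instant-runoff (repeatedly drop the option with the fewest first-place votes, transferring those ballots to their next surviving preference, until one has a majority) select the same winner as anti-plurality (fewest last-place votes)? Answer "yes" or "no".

yes

Instant-runoff — R1 Amara 54, Mei 0, Sven 28, Carlos 60, Zara 11 (Mei out); R2 Amara 54, Sven 28, Carlos 60, Zara 11 (Zara out); R3 Amara 54, Sven 39, Carlos 60 (Sven out); R4 Amara 83, Carlos 70 (Amara winner). Winner: Amara.
Anti-plurality — last-place votes: Amara 10, Mei 54, Sven 40, Carlos 29, Zara 20. Winner: Amara.
The two methods agree.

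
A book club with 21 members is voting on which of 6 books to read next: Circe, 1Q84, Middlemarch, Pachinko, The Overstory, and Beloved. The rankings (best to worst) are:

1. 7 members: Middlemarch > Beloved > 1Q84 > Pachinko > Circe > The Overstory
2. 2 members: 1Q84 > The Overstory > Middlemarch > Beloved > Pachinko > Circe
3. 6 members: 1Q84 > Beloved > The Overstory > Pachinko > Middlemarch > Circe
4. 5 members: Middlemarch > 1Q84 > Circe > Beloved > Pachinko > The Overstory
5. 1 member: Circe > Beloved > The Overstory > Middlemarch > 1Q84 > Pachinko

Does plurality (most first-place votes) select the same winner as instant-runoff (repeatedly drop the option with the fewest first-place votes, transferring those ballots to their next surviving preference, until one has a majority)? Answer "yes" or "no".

yes

Plurality — first-place votes: Circe 1, 1Q84 8, Middlemarch 12, Pachinko 0, The Overstory 0, Beloved 0. Winner: Middlemarch.
Instant-runoff — R1 Circe 1, 1Q84 8, Middlemarch 12, Pachinko 0, The Overstory 0, Beloved 0 (Middlemarch winner). Winner: Middlemarch.
The two methods agree.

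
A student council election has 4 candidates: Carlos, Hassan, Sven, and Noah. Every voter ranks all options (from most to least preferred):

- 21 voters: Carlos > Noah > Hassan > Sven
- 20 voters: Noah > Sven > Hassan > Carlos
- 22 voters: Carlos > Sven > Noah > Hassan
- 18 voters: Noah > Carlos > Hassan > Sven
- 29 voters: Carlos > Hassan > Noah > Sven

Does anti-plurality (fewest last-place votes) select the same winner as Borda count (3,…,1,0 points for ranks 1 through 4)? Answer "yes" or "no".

Anti-plurality — last-place votes: Carlos 20, Hassan 22, Sven 68, Noah 0. Winner: Noah.
Borda — scores: Carlos 252, Hassan 117, Sven 84, Noah 207. Winner: Carlos.
The two methods disagree.

no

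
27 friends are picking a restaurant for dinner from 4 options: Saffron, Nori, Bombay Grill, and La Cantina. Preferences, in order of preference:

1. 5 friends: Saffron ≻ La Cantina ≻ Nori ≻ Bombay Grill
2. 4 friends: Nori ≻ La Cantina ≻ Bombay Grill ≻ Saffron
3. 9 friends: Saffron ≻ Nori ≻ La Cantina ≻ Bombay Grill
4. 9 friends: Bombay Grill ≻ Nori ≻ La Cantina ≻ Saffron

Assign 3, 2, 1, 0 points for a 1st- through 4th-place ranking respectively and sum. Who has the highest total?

Saffron: 5·3 + 4·0 + 9·3 + 9·0 = 42
Nori: 5·1 + 4·3 + 9·2 + 9·2 = 53
Bombay Grill: 5·0 + 4·1 + 9·0 + 9·3 = 31
La Cantina: 5·2 + 4·2 + 9·1 + 9·1 = 36
Nori has the highest Borda score (53).

Nori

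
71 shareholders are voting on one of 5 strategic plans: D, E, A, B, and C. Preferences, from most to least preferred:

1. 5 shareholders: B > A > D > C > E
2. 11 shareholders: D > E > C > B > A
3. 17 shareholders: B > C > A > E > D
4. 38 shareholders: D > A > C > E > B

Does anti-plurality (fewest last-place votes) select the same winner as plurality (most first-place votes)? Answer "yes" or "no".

no

Anti-plurality — last-place votes: D 17, E 5, A 11, B 38, C 0. Winner: C.
Plurality — first-place votes: D 49, E 0, A 0, B 22, C 0. Winner: D.
The two methods disagree.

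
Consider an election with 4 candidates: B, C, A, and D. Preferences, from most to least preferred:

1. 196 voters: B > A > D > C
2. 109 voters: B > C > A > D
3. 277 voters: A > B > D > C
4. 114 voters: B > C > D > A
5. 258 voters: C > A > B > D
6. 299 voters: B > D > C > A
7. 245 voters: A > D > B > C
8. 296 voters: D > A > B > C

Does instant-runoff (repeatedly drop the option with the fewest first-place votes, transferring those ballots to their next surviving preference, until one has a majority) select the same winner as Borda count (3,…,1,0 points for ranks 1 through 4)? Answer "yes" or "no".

no

Instant-runoff — R1 B 718, C 258, A 522, D 296 (C out); R2 B 718, A 780, D 296 (D out); R3 B 718, A 1076 (A winner). Winner: A.
Borda — scores: B 3507, C 1519, A 3175, D 2563. Winner: B.
The two methods disagree.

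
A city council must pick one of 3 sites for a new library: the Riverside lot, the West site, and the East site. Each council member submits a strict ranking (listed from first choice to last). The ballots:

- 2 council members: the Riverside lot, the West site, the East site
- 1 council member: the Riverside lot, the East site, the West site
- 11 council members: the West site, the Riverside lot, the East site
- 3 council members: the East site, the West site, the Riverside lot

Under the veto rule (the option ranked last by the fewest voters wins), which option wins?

the West site

Last-place votes: the Riverside lot 3, the West site 1, the East site 13.
the West site is ranked last by the fewest voters, so the West site wins.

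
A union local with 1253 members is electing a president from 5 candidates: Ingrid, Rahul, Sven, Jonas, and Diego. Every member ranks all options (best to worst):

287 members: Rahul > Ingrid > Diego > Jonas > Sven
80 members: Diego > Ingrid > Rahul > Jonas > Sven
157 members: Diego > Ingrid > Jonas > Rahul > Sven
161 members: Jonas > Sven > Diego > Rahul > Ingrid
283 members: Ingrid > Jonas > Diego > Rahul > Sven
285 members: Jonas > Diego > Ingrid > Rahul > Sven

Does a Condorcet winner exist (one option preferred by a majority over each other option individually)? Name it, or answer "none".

Checking pairwise contests:
Diego beats Ingrid 683–570.
Ingrid beats Rahul 805–448.
Ingrid beats Sven 1092–161.
Ingrid beats Jonas 807–446.
Jonas beats Diego 729–524.
Every option loses at least one head-to-head, so there is no Condorcet winner.

none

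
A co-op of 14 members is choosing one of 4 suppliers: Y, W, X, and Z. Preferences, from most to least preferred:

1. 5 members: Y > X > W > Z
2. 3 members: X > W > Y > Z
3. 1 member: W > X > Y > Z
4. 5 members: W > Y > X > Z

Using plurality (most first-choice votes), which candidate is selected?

W

First-place votes: Y 5, W 6, X 3, Z 0.
W has the most first-place votes.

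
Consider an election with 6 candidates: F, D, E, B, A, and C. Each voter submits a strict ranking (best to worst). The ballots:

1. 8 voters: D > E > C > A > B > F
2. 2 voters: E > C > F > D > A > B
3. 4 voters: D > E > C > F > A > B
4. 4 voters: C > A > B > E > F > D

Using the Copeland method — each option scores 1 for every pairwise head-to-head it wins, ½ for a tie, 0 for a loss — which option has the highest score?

D

F: loses to D, E, B, A, and C → score 0.
D: beats F, E, B, A, and C → score 5.
E: beats F, B, A, and C; loses to D → score 4.
B: beats F; loses to D, E, A, and C → score 1.
A: beats F and B; loses to D, E, and C → score 2.
C: beats F, B, and A; loses to D and E → score 3.
D has the best pairwise record.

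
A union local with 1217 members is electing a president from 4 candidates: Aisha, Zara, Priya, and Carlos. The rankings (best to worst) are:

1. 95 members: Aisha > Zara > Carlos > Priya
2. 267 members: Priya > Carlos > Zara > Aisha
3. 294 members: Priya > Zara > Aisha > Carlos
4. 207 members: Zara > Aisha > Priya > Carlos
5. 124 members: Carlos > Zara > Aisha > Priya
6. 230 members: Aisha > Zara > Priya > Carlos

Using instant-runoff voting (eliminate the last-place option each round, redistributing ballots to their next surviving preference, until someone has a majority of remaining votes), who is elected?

Round 1: Aisha 325, Zara 207, Priya 561, Carlos 124. Eliminate Carlos.
Round 2: Aisha 325, Zara 331, Priya 561. Eliminate Aisha.
Round 3: Zara 656, Priya 561. Zara has a majority.

Zara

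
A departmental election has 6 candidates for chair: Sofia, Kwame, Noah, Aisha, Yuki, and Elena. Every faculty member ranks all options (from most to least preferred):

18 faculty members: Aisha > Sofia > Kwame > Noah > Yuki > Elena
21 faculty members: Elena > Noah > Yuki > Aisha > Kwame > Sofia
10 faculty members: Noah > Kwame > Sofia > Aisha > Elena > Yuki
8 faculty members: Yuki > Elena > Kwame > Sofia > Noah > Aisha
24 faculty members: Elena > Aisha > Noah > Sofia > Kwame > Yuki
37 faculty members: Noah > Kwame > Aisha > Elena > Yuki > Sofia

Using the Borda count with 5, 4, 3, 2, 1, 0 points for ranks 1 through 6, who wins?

Sofia: 18·4 + 21·0 + 10·3 + 8·2 + 24·2 + 37·0 = 166
Kwame: 18·3 + 21·1 + 10·4 + 8·3 + 24·1 + 37·4 = 311
Noah: 18·2 + 21·4 + 10·5 + 8·1 + 24·3 + 37·5 = 435
Aisha: 18·5 + 21·2 + 10·2 + 8·0 + 24·4 + 37·3 = 359
Yuki: 18·1 + 21·3 + 10·0 + 8·5 + 24·0 + 37·1 = 158
Elena: 18·0 + 21·5 + 10·1 + 8·4 + 24·5 + 37·2 = 341
Noah has the highest Borda score (435).

Noah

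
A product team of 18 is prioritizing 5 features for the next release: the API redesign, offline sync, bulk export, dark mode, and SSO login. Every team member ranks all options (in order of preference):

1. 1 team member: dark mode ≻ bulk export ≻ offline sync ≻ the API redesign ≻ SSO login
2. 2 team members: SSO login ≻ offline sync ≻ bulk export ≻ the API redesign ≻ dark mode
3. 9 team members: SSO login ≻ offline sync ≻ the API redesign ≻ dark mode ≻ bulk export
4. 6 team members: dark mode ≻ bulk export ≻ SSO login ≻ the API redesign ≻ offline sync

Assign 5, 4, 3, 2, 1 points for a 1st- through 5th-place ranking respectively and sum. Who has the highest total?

the API redesign: 1·2 + 2·2 + 9·3 + 6·2 = 45
offline sync: 1·3 + 2·4 + 9·4 + 6·1 = 53
bulk export: 1·4 + 2·3 + 9·1 + 6·4 = 43
dark mode: 1·5 + 2·1 + 9·2 + 6·5 = 55
SSO login: 1·1 + 2·5 + 9·5 + 6·3 = 74
SSO login has the highest Borda score (74).

SSO login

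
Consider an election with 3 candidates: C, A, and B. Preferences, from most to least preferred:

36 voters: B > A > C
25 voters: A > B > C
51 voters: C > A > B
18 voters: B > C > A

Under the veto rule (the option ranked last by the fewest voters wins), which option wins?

A

Last-place votes: C 61, A 18, B 51.
A is ranked last by the fewest voters, so A wins.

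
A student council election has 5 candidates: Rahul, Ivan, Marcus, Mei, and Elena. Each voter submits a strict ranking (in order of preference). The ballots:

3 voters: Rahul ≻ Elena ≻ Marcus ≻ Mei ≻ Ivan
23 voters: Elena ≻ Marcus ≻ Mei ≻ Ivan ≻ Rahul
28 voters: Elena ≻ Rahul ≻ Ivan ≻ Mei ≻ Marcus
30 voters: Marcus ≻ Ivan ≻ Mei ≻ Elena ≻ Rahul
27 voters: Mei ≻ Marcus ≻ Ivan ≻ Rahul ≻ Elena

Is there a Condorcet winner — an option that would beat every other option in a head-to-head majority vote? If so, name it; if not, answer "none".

Marcus

Marcus vs Rahul: 80–31 for Marcus.
Marcus vs Ivan: 83–28 for Marcus.
Marcus vs Mei: 56–55 for Marcus.
Marcus vs Elena: 57–54 for Marcus.
Marcus beats every other option head-to-head.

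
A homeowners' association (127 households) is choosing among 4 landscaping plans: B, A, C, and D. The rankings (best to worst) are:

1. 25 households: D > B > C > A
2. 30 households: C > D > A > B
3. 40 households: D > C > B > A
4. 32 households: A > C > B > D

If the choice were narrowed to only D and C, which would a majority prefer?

Voters preferring D to C: 65; preferring C to D: 62.
D wins the head-to-head.

D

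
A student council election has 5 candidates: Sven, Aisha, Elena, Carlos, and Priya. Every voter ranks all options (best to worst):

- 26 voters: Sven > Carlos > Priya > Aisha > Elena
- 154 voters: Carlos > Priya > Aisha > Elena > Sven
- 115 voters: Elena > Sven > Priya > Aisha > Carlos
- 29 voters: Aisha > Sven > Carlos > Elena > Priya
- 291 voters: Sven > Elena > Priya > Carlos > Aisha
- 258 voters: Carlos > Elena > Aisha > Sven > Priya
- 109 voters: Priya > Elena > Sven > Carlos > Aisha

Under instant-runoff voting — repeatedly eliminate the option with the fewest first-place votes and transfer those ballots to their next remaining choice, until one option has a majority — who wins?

Sven

Round 1: Sven 317, Aisha 29, Elena 115, Carlos 412, Priya 109. Eliminate Aisha.
Round 2: Sven 346, Elena 115, Carlos 412, Priya 109. Eliminate Priya.
Round 3: Sven 346, Elena 224, Carlos 412. Eliminate Elena.
Round 4: Sven 570, Carlos 412. Sven has a majority.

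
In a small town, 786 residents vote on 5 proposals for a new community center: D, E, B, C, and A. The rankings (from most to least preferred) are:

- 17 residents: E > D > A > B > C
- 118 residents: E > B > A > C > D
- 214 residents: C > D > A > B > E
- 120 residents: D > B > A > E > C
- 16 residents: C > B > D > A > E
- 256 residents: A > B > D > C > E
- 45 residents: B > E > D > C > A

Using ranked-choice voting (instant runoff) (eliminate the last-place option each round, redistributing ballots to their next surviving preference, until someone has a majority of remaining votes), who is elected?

A

Round 1: D 120, E 135, B 45, C 230, A 256. Eliminate B.
Round 2: D 120, E 180, C 230, A 256. Eliminate D.
Round 3: E 180, C 230, A 376. Eliminate E.
Round 4: C 275, A 511. A has a majority.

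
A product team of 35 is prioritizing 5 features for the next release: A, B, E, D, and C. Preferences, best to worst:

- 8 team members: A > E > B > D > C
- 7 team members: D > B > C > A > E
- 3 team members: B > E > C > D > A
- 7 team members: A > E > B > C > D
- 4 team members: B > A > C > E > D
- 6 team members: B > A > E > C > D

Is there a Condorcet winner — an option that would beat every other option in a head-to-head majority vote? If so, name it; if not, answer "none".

B

B vs A: 20–15 for B.
B vs E: 20–15 for B.
B vs D: 28–7 for B.
B vs C: 35–0 for B.
B beats every other option head-to-head.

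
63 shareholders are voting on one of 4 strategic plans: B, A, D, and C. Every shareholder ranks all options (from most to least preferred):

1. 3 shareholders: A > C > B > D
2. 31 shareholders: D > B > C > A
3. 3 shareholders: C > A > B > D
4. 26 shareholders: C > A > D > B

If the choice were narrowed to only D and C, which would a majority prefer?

Voters preferring D to C: 31; preferring C to D: 32.
C wins the head-to-head.

C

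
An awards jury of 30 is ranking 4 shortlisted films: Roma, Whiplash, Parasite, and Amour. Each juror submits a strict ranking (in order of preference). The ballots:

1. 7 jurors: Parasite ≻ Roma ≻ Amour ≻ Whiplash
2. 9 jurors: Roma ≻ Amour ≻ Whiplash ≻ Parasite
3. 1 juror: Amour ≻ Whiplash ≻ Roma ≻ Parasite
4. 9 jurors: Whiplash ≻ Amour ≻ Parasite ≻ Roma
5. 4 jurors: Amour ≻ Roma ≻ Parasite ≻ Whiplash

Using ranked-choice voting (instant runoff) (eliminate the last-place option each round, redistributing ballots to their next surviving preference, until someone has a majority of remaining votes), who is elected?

Roma

Round 1: Roma 9, Whiplash 9, Parasite 7, Amour 5. Eliminate Amour.
Round 2: Roma 13, Whiplash 10, Parasite 7. Eliminate Parasite.
Round 3: Roma 20, Whiplash 10. Roma has a majority.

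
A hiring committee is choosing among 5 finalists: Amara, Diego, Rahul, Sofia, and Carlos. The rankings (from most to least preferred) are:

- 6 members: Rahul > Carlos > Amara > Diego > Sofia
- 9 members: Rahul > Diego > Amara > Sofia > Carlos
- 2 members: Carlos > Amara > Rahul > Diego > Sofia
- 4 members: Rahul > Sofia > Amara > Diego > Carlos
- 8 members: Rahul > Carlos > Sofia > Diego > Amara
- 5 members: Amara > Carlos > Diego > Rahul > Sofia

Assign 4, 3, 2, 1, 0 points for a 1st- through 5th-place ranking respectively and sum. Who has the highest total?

Rahul

Amara: 6·2 + 9·2 + 2·3 + 4·2 + 8·0 + 5·4 = 64
Diego: 6·1 + 9·3 + 2·1 + 4·1 + 8·1 + 5·2 = 57
Rahul: 6·4 + 9·4 + 2·2 + 4·4 + 8·4 + 5·1 = 117
Sofia: 6·0 + 9·1 + 2·0 + 4·3 + 8·2 + 5·0 = 37
Carlos: 6·3 + 9·0 + 2·4 + 4·0 + 8·3 + 5·3 = 65
Rahul has the highest Borda score (117).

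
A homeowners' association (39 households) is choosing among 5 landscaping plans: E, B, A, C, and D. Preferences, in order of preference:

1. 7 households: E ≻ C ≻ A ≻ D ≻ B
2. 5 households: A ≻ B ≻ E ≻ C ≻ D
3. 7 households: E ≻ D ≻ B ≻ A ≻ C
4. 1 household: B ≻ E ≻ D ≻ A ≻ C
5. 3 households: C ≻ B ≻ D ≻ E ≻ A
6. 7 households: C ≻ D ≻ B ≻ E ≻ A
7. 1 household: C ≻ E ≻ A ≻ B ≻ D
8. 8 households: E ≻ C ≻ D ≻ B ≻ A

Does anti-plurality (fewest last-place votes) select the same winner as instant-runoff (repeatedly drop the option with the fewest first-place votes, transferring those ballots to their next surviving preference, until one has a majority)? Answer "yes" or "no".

yes

Anti-plurality — last-place votes: E 0, B 7, A 18, C 8, D 6. Winner: E.
Instant-runoff — R1 E 22, B 1, A 5, C 11, D 0 (E winner). Winner: E.
The two methods agree.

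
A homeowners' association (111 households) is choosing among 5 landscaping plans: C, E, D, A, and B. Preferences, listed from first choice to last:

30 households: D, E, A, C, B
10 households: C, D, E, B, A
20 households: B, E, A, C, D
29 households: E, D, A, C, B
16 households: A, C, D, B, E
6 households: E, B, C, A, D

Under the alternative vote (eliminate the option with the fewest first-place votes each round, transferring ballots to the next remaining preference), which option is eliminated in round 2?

A

Round 1: C 10, E 35, D 30, A 16, B 20. Eliminate C.
Round 2: E 35, D 40, A 16, B 20. Eliminate A.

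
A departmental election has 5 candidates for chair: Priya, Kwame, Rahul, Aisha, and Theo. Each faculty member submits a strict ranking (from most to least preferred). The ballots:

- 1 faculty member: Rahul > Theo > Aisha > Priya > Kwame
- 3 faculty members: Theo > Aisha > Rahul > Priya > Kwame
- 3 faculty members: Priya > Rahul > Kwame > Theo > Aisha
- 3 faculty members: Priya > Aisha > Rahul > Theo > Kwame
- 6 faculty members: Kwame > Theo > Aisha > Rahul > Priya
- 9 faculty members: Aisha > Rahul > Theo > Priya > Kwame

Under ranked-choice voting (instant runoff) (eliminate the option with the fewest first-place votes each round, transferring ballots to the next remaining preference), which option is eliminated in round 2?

Round 1: Priya 6, Kwame 6, Rahul 1, Aisha 9, Theo 3. Eliminate Rahul.
Round 2: Priya 6, Kwame 6, Aisha 9, Theo 4. Eliminate Theo.

Theo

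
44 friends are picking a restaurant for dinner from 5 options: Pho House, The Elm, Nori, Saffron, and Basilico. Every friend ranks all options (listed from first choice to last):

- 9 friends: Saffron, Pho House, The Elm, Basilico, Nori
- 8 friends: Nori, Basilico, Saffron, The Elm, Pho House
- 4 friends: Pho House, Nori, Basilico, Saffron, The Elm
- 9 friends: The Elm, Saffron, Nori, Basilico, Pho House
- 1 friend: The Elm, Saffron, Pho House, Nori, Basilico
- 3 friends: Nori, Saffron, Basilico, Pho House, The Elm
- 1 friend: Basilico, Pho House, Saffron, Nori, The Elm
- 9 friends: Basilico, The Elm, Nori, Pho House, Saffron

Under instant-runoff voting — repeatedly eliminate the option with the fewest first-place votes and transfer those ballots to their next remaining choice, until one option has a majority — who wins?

The Elm

Round 1: Pho House 4, The Elm 10, Nori 11, Saffron 9, Basilico 10. Eliminate Pho House.
Round 2: The Elm 10, Nori 15, Saffron 9, Basilico 10. Eliminate Saffron.
Round 3: The Elm 19, Nori 15, Basilico 10. Eliminate Basilico.
Round 4: The Elm 28, Nori 16. The Elm has a majority.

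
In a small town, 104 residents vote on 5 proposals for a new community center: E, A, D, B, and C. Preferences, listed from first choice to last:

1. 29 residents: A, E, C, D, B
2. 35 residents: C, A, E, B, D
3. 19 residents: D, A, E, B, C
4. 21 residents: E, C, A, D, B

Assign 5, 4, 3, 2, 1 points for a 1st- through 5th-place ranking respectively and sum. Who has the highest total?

E: 29·4 + 35·3 + 19·3 + 21·5 = 383
A: 29·5 + 35·4 + 19·4 + 21·3 = 424
D: 29·2 + 35·1 + 19·5 + 21·2 = 230
B: 29·1 + 35·2 + 19·2 + 21·1 = 158
C: 29·3 + 35·5 + 19·1 + 21·4 = 365
A has the highest Borda score (424).

A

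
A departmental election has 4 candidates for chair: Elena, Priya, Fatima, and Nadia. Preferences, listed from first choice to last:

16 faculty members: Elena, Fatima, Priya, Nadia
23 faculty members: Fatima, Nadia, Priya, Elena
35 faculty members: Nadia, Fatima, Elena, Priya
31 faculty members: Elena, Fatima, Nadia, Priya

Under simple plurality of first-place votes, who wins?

First-place votes: Elena 47, Priya 0, Fatima 23, Nadia 35.
Elena has the most first-place votes.

Elena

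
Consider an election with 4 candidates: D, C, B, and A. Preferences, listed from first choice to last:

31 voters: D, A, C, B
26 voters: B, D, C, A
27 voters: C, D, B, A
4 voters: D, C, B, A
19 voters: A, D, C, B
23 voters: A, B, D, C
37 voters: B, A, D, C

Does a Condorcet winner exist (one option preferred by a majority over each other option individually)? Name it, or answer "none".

B

B vs D: 86–81 for B.
B vs C: 86–81 for B.
B vs A: 94–73 for B.
B beats every other option head-to-head.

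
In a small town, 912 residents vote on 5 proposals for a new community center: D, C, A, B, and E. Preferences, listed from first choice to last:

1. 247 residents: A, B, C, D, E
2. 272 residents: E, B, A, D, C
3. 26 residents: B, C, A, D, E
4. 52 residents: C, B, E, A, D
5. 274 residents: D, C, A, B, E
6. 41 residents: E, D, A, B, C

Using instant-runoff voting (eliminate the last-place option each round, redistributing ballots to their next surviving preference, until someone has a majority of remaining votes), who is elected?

D

Round 1: D 274, C 52, A 247, B 26, E 313. Eliminate B.
Round 2: D 274, C 78, A 247, E 313. Eliminate C.
Round 3: D 274, A 273, E 365. Eliminate A.
Round 4: D 547, E 365. D has a majority.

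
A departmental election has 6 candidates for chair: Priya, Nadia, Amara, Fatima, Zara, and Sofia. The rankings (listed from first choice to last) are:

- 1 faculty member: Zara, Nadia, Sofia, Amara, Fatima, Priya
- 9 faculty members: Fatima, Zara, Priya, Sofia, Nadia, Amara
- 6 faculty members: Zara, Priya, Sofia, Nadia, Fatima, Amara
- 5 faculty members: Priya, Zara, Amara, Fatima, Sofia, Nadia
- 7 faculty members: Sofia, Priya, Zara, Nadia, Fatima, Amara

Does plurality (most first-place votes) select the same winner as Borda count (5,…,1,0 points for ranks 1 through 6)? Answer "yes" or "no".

no

Plurality — first-place votes: Priya 5, Nadia 0, Amara 0, Fatima 9, Zara 7, Sofia 7. Winner: Fatima.
Borda — scores: Priya 104, Nadia 39, Amara 17, Fatima 69, Zara 112, Sofia 79. Winner: Zara.
The two methods disagree.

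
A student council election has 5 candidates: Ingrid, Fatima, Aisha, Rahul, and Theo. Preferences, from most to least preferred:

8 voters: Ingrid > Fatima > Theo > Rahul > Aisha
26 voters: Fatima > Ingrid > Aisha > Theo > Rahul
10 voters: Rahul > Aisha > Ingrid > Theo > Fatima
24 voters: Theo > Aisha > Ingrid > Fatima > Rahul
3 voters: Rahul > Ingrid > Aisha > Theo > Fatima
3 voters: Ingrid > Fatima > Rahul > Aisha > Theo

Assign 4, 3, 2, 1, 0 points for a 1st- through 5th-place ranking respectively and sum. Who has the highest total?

Ingrid

Ingrid: 8·4 + 26·3 + 10·2 + 24·2 + 3·3 + 3·4 = 199
Fatima: 8·3 + 26·4 + 10·0 + 24·1 + 3·0 + 3·3 = 161
Aisha: 8·0 + 26·2 + 10·3 + 24·3 + 3·2 + 3·1 = 163
Rahul: 8·1 + 26·0 + 10·4 + 24·0 + 3·4 + 3·2 = 66
Theo: 8·2 + 26·1 + 10·1 + 24·4 + 3·1 + 3·0 = 151
Ingrid has the highest Borda score (199).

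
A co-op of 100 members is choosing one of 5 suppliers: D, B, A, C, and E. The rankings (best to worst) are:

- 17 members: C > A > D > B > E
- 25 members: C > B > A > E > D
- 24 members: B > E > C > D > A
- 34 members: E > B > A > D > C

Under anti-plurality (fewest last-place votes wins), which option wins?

Last-place votes: D 25, B 0, A 24, C 34, E 17.
B is ranked last by the fewest voters, so B wins.

B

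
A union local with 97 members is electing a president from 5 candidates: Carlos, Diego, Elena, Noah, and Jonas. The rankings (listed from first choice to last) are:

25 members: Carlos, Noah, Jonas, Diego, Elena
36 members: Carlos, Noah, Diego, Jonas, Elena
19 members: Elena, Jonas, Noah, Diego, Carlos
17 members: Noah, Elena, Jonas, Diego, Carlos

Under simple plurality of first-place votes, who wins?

First-place votes: Carlos 61, Diego 0, Elena 19, Noah 17, Jonas 0.
Carlos has the most first-place votes.

Carlos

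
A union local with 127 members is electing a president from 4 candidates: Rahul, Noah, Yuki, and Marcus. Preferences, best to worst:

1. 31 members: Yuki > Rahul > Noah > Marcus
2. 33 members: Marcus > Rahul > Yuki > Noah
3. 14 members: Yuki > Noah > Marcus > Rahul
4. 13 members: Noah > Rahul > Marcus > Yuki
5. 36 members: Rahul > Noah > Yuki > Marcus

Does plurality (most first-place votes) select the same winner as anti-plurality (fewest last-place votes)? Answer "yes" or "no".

yes

Plurality — first-place votes: Rahul 36, Noah 13, Yuki 45, Marcus 33. Winner: Yuki.
Anti-plurality — last-place votes: Rahul 14, Noah 33, Yuki 13, Marcus 67. Winner: Yuki.
The two methods agree.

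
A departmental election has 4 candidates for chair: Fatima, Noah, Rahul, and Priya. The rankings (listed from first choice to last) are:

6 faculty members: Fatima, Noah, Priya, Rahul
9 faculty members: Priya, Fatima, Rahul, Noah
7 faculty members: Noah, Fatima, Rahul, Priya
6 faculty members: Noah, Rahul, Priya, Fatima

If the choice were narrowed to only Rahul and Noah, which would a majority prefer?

Voters preferring Rahul to Noah: 9; preferring Noah to Rahul: 19.
Noah wins the head-to-head.

Noah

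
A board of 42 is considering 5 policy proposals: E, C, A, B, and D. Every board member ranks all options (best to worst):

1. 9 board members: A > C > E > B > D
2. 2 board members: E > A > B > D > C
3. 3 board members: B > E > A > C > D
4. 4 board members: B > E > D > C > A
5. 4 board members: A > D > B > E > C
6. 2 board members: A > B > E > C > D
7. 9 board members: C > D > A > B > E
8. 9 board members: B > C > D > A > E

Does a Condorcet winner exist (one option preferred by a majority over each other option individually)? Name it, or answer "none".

Checking pairwise contests:
C beats E 27–15.
B beats C 24–18.
C beats A 22–20.
A beats B 26–16.
C beats D 32–10.
Every option loses at least one head-to-head, so there is no Condorcet winner.

none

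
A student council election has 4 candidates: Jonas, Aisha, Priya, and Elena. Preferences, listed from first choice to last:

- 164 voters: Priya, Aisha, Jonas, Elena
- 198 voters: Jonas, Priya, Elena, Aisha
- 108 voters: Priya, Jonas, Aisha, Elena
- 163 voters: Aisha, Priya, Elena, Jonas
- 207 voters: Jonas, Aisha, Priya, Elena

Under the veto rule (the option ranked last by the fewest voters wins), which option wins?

Priya

Last-place votes: Jonas 163, Aisha 198, Priya 0, Elena 479.
Priya is ranked last by the fewest voters, so Priya wins.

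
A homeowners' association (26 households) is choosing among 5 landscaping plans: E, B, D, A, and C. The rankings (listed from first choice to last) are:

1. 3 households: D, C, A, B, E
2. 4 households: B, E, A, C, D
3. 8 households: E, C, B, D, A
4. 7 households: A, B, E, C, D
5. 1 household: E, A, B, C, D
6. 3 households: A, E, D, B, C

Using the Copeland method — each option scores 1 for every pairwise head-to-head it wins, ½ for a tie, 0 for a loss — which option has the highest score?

A

E: beats D and C; ties A; loses to B → score 2.5.
B: beats E, D, and C; loses to A → score 3.
D: loses to E, B, A, and C → score 0.
A: beats B, D, and C; ties E → score 3.5.
C: beats D; loses to E, B, and A → score 1.
A has the best pairwise record.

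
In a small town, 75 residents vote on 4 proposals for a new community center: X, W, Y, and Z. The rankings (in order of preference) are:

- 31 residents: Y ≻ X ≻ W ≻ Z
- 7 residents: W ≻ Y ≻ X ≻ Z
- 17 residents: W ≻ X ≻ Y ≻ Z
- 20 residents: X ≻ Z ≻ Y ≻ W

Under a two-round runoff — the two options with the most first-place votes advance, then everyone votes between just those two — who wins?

Y

Round 1 first-place votes: X 20, W 24, Y 31, Z 0.
Y and W advance.
Runoff: Y is preferred to W by 51 voters; W by 24.
Y wins the runoff.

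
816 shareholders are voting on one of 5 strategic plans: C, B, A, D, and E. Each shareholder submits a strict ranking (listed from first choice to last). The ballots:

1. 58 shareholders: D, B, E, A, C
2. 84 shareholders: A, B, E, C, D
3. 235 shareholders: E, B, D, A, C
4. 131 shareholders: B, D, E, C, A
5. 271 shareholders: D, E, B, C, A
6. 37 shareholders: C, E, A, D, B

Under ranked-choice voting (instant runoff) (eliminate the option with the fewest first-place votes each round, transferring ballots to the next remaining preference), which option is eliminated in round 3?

Round 1: C 37, B 131, A 84, D 329, E 235. Eliminate C.
Round 2: B 131, A 84, D 329, E 272. Eliminate A.
Round 3: B 215, D 329, E 272. Eliminate B.

B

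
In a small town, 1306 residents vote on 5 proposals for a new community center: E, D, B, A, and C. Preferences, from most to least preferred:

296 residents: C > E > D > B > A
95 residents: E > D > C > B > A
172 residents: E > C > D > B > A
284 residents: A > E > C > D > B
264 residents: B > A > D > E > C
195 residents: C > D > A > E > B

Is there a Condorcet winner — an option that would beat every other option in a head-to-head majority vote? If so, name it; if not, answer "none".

none

Checking pairwise contests:
A beats E 743–563.
E beats D 847–459.
E beats B 1042–264.
D beats A 758–548.
E beats C 815–491.
Every option loses at least one head-to-head, so there is no Condorcet winner.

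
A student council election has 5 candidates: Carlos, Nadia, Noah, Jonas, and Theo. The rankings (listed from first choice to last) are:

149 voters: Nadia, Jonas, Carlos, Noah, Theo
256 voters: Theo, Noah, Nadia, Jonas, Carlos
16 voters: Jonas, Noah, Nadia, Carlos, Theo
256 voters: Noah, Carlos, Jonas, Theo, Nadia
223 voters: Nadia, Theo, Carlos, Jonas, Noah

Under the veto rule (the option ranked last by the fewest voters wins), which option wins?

Last-place votes: Carlos 256, Nadia 256, Noah 223, Jonas 0, Theo 165.
Jonas is ranked last by the fewest voters, so Jonas wins.

Jonas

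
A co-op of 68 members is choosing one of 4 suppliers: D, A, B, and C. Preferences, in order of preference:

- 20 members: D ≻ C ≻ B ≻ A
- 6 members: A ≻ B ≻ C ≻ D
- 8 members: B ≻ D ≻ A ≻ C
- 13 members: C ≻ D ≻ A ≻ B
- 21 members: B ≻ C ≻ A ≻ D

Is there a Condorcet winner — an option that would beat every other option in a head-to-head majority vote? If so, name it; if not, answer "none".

B vs D: 35–33 for B.
B vs A: 49–19 for B.
B vs C: 35–33 for B.
B beats every other option head-to-head.

B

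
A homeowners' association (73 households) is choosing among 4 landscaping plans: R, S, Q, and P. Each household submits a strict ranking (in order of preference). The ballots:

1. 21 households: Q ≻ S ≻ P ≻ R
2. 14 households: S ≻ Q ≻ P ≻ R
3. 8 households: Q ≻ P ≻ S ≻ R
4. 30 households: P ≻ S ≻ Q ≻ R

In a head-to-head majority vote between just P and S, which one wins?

P

Voters preferring P to S: 38; preferring S to P: 35.
P wins the head-to-head.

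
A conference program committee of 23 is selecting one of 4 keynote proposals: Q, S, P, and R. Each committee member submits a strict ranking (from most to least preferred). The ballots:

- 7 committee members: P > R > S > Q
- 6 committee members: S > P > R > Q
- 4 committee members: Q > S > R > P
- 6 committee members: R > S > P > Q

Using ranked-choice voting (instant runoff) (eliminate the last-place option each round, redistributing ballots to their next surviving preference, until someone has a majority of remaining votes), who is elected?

S

Round 1: Q 4, S 6, P 7, R 6. Eliminate Q.
Round 2: S 10, P 7, R 6. Eliminate R.
Round 3: S 16, P 7. S has a majority.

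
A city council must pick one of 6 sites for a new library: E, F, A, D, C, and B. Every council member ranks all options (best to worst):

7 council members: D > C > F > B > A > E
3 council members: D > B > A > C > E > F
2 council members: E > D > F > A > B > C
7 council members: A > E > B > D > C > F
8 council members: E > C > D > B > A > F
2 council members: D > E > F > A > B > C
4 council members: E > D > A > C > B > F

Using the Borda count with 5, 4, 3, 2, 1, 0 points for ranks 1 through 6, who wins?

E: 7·0 + 3·1 + 2·5 + 7·4 + 8·5 + 2·4 + 4·5 = 109
F: 7·3 + 3·0 + 2·3 + 7·0 + 8·0 + 2·3 + 4·0 = 33
A: 7·1 + 3·3 + 2·2 + 7·5 + 8·1 + 2·2 + 4·3 = 79
D: 7·5 + 3·5 + 2·4 + 7·2 + 8·3 + 2·5 + 4·4 = 122
C: 7·4 + 3·2 + 2·0 + 7·1 + 8·4 + 2·0 + 4·2 = 81
B: 7·2 + 3·4 + 2·1 + 7·3 + 8·2 + 2·1 + 4·1 = 71
D has the highest Borda score (122).

D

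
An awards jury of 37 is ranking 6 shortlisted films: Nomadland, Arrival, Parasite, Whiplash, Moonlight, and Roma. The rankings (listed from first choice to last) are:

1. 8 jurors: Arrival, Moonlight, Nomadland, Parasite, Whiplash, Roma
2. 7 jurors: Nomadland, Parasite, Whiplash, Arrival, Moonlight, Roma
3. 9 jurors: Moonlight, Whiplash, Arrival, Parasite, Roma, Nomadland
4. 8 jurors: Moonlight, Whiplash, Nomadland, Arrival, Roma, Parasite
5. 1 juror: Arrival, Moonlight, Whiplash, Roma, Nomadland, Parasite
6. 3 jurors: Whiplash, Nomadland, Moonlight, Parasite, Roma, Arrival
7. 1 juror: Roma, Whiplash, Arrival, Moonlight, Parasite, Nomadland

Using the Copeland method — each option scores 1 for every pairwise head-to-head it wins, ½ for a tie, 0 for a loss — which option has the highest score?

Moonlight

Nomadland: beats Parasite and Roma; loses to Arrival, Whiplash, and Moonlight → score 2.
Arrival: beats Nomadland, Parasite, and Roma; loses to Whiplash and Moonlight → score 3.
Parasite: beats Roma; loses to Nomadland, Arrival, Whiplash, and Moonlight → score 1.
Whiplash: beats Nomadland, Arrival, Parasite, and Roma; loses to Moonlight → score 4.
Moonlight: beats Nomadland, Arrival, Parasite, Whiplash, and Roma → score 5.
Roma: loses to Nomadland, Arrival, Parasite, Whiplash, and Moonlight → score 0.
Moonlight has the best pairwise record.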